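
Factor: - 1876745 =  -5^1*13^2*2221^1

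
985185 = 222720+762465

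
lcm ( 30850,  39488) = 987200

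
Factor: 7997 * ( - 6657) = -53236029 = - 3^1* 7^1*11^1* 317^1 * 727^1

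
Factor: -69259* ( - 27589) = 1910786551 = 47^1* 587^1* 69259^1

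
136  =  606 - 470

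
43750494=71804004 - 28053510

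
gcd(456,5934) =6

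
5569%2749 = 71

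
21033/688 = 21033/688  =  30.57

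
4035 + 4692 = 8727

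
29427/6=9809/2  =  4904.50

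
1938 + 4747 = 6685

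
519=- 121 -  - 640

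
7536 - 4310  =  3226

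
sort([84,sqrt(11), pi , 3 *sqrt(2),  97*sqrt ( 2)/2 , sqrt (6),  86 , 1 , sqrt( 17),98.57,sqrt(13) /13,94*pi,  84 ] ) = [sqrt(13)/13,1,sqrt( 6 ), pi,  sqrt( 11), sqrt(17), 3*sqrt(2),97*sqrt( 2 )/2,84,84,  86,  98.57,94*pi]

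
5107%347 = 249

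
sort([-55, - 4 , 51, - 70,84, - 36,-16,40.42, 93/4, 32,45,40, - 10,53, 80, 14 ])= [ - 70, - 55, - 36, - 16, - 10 , - 4, 14, 93/4, 32,40,40.42,45  ,  51, 53, 80, 84]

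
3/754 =3/754 = 0.00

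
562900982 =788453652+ - 225552670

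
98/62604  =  49/31302 =0.00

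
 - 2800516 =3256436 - 6056952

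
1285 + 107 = 1392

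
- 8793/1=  - 8793=- 8793.00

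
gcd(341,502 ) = 1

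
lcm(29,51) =1479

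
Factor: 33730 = 2^1*5^1*3373^1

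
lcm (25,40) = 200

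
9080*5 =45400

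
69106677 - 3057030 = 66049647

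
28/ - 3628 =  - 1 + 900/907 = -0.01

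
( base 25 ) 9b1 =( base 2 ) 1011100001101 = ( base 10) 5901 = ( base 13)28BC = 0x170d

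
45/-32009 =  -45/32009 = -0.00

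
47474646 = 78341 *606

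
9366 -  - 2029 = 11395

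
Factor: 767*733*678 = 2^1* 3^1*13^1*59^1*113^1*733^1=381179058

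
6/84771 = 2/28257=0.00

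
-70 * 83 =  - 5810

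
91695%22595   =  1315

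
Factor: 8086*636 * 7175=36898843800  =  2^3*3^1*5^2*7^1*13^1*41^1 * 53^1 *311^1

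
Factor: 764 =2^2*191^1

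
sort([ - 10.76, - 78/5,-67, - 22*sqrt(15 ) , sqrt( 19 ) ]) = [  -  22*sqrt(15),-67,  -  78/5, - 10.76, sqrt ( 19)] 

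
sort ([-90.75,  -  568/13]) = [ - 90.75, - 568/13] 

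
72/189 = 8/21 = 0.38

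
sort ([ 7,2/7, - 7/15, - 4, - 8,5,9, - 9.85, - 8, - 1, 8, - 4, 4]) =[ - 9.85, - 8, - 8 , - 4, - 4, - 1, - 7/15, 2/7 , 4, 5,7, 8, 9]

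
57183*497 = 28419951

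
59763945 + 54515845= 114279790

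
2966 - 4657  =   - 1691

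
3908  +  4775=8683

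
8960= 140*64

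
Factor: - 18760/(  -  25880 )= 469/647=7^1*67^1 * 647^ (-1) 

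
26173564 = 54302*482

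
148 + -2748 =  - 2600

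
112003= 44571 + 67432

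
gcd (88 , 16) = 8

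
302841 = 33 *9177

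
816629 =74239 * 11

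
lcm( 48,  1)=48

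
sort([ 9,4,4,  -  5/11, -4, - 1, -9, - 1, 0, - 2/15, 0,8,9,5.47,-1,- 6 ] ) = [-9,-6,-4,-1, - 1, -1 ,-5/11,-2/15,0 , 0,4, 4, 5.47, 8, 9,9 ]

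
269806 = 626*431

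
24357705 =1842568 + 22515137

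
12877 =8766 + 4111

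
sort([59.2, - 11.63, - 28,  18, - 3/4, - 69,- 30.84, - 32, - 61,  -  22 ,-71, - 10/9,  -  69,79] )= [  -  71, - 69,-69,-61, - 32 , - 30.84, - 28, - 22, - 11.63, - 10/9, - 3/4, 18,59.2,79 ] 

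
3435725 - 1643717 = 1792008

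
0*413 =0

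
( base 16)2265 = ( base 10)8805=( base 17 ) 1d7g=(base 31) 951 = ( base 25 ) E25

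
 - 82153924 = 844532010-926685934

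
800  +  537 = 1337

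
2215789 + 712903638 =715119427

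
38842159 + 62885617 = 101727776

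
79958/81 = 79958/81 = 987.14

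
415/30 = 83/6  =  13.83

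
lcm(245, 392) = 1960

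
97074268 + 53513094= 150587362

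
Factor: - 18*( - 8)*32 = 2^9*3^2  =  4608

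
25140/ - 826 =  - 31 + 233/413 = -  30.44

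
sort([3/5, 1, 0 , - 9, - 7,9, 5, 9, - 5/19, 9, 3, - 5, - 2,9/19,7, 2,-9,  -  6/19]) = [ - 9, - 9, - 7, - 5, - 2, - 6/19, - 5/19,0, 9/19 , 3/5, 1, 2,3, 5,7, 9,9,9] 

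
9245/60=1849/12 = 154.08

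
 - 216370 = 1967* ( - 110)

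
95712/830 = 115 + 131/415 = 115.32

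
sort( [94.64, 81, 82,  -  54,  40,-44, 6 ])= [ - 54, - 44, 6, 40, 81, 82,94.64 ]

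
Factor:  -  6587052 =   -  2^2 * 3^1*53^1 * 10357^1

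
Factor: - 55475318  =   - 2^1*17^1*29^1*56263^1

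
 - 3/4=  -  1+1/4 = - 0.75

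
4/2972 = 1/743= 0.00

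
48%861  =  48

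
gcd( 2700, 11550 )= 150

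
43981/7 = 6283= 6283.00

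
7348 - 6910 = 438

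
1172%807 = 365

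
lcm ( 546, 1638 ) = 1638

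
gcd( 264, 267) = 3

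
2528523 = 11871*213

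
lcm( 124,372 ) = 372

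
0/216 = 0  =  0.00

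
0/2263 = 0  =  0.00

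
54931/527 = 104 + 123/527  =  104.23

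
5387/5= 1077 + 2/5 = 1077.40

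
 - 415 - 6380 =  - 6795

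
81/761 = 81/761 =0.11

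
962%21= 17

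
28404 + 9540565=9568969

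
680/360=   1+8/9 = 1.89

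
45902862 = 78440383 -32537521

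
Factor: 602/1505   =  2^1*5^(-1 )  =  2/5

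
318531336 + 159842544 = 478373880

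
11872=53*224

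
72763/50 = 72763/50  =  1455.26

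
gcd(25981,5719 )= 1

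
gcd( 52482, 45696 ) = 6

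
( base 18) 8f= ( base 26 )63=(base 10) 159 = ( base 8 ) 237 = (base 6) 423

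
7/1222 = 7/1222 = 0.01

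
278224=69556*4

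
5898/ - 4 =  - 2949/2= - 1474.50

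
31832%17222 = 14610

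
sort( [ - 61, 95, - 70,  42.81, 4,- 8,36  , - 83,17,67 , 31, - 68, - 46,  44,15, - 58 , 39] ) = [ - 83, - 70, -68, - 61, - 58, - 46, - 8,4, 15, 17,31, 36, 39, 42.81,44, 67,95 ] 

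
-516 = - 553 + 37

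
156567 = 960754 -804187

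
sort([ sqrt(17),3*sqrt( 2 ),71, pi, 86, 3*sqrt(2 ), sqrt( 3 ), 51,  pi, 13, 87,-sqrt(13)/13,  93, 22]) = [-sqrt(13 ) /13 , sqrt(3), pi,pi,sqrt( 17 ), 3*sqrt (2), 3*sqrt( 2 ),13 , 22, 51 , 71,86, 87, 93 ] 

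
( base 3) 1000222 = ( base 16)2F3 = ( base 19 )21E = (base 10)755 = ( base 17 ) 2A7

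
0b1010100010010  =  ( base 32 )58i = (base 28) 6OI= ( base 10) 5394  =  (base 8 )12422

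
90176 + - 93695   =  -3519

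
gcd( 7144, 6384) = 152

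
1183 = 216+967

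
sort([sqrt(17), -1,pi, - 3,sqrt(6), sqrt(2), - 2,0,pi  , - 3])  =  [ - 3, - 3, - 2, - 1, 0, sqrt(2), sqrt(6), pi, pi,sqrt( 17)] 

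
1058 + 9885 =10943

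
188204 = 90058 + 98146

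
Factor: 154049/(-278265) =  - 3^( - 1 )*5^( - 1) * 7^1*13^( - 1 )*59^1*373^1*1427^( - 1 ) 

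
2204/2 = 1102 =1102.00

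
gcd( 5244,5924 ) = 4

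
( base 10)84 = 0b1010100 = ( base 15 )59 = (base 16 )54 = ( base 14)60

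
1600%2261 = 1600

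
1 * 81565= 81565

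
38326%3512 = 3206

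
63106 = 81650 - 18544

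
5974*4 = 23896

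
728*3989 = 2903992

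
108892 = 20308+88584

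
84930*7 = 594510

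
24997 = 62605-37608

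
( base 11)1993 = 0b100111011010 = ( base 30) 2o2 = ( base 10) 2522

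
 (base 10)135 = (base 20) 6F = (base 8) 207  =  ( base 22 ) 63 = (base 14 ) 99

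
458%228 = 2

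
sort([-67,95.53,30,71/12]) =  [-67, 71/12, 30,95.53]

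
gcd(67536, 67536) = 67536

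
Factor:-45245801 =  - 45245801^1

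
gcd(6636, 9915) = 3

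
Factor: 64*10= 640 = 2^7*5^1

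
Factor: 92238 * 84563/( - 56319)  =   - 2599973998/18773 = - 2^1 * 103^1*821^1 * 15373^1 * 18773^ ( -1)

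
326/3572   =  163/1786 = 0.09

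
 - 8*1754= -14032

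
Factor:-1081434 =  - 2^1*  3^1 *180239^1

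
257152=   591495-334343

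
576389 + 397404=973793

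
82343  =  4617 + 77726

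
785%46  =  3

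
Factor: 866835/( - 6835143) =-288945/2278381 = - 3^2*5^1*7^ ( - 1)*167^ ( - 1)*1949^( - 1) * 6421^1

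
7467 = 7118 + 349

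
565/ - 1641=-565/1641 = - 0.34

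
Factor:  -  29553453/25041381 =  - 9851151/8347127 = - 3^1*2131^( - 1 )*3917^(-1)*3283717^1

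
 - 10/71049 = -1 + 71039/71049 = - 0.00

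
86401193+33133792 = 119534985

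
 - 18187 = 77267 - 95454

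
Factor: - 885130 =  - 2^1*5^1 * 88513^1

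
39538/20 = 19769/10 = 1976.90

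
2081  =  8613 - 6532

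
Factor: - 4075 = -5^2*163^1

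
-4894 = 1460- 6354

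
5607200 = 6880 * 815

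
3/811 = 3/811 = 0.00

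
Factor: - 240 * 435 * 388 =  -40507200 = - 2^6*3^2*5^2 * 29^1*97^1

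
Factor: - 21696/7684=-2^4*3^1*17^ ( - 1) = -48/17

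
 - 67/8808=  - 1 + 8741/8808 = - 0.01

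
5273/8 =5273/8 = 659.12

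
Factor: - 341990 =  - 2^1*5^1*11^1*3109^1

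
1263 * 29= 36627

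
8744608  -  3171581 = 5573027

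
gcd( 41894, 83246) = 2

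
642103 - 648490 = -6387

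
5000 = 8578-3578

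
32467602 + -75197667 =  - 42730065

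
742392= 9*82488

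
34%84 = 34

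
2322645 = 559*4155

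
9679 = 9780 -101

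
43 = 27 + 16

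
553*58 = 32074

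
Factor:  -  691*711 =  - 3^2*79^1*691^1 = - 491301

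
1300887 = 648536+652351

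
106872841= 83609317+23263524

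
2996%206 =112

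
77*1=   77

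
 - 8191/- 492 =8191/492 = 16.65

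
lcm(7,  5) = 35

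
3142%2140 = 1002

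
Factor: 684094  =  2^1 * 342047^1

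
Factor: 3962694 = 2^1*3^1*660449^1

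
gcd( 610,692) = 2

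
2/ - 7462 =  - 1 + 3730/3731 = - 0.00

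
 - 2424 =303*(-8) 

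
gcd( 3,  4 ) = 1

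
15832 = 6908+8924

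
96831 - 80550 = 16281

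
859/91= 859/91 = 9.44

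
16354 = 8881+7473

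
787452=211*3732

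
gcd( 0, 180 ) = 180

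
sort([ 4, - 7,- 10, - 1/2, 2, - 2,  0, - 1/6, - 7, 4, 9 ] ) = [ - 10, - 7, - 7, - 2, - 1/2,- 1/6 , 0,  2, 4, 4,9] 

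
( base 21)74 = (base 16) 97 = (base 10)151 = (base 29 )56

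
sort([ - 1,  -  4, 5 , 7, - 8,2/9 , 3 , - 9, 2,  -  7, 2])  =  [-9,-8 , - 7,-4, - 1, 2/9, 2  ,  2  ,  3, 5, 7 ] 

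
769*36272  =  27893168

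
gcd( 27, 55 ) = 1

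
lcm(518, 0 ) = 0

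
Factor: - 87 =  - 3^1*29^1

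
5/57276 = 5/57276= 0.00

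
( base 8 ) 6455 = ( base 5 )101443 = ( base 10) 3373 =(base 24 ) 5KD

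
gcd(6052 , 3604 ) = 68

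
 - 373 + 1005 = 632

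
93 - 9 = 84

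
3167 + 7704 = 10871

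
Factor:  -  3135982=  -2^1*769^1* 2039^1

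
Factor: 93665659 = 93665659^1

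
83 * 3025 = 251075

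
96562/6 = 16093 + 2/3 = 16093.67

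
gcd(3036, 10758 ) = 66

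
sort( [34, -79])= [ - 79,34]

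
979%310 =49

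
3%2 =1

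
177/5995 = 177/5995 = 0.03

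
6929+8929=15858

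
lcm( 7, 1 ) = 7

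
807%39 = 27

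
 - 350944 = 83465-434409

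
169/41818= 169/41818 = 0.00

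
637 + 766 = 1403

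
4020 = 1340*3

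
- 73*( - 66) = 4818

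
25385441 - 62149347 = - 36763906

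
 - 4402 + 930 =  - 3472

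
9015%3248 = 2519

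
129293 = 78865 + 50428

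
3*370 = 1110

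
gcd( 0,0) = 0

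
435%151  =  133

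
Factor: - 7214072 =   -  2^3*19^1*31^1 * 1531^1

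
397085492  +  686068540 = 1083154032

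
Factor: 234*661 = 154674 = 2^1*3^2 *13^1*661^1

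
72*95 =6840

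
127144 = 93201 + 33943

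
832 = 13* 64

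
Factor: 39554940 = 2^2 * 3^1 *5^1*23^1*28663^1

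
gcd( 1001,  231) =77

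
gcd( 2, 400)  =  2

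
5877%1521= 1314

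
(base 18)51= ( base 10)91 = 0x5B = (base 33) 2p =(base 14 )67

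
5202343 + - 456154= 4746189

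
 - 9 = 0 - 9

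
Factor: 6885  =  3^4*5^1*17^1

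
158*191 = 30178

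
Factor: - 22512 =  - 2^4*3^1*7^1*67^1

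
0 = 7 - 7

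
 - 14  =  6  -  20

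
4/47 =4/47 = 0.09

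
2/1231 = 2/1231=0.00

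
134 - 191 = - 57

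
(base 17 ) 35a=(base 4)33002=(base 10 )962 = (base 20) 282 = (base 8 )1702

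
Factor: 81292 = 2^2*20323^1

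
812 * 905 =734860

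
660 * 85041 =56127060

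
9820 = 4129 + 5691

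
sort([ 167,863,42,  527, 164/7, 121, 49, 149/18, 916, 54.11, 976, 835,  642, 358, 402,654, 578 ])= [ 149/18,164/7, 42,  49, 54.11,121, 167 , 358,  402, 527, 578,642, 654,835, 863, 916,976]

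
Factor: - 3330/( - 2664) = 5/4 = 2^( - 2)*5^1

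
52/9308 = 1/179= 0.01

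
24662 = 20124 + 4538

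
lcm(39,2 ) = 78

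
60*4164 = 249840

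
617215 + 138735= 755950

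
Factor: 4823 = 7^1 * 13^1 * 53^1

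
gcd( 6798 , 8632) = 2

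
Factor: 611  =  13^1 *47^1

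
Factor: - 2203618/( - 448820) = 2^( - 1 )*5^(-1 )*101^1*10909^1*22441^( - 1 )  =  1101809/224410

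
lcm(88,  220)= 440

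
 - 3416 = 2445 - 5861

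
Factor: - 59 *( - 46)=2^1 *23^1*59^1 = 2714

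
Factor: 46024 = 2^3 * 11^1*523^1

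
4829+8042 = 12871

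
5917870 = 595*9946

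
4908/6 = 818 = 818.00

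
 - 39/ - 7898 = 39/7898 = 0.00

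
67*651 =43617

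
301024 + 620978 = 922002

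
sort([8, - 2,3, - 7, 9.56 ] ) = [ - 7 ,- 2,  3, 8,9.56]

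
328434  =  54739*6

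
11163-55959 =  - 44796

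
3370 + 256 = 3626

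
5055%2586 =2469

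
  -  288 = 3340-3628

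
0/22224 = 0 = 0.00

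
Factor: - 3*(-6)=2^1 * 3^2 = 18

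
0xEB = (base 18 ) D1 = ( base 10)235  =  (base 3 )22201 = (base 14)12b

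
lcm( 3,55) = 165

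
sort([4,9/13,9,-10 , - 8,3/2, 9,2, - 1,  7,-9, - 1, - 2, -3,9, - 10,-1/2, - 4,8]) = [-10 , - 10,  -  9, - 8,-4, - 3, - 2,-1, -1, - 1/2, 9/13,3/2,2, 4, 7,8, 9, 9, 9]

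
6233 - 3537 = 2696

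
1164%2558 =1164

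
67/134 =1/2 = 0.50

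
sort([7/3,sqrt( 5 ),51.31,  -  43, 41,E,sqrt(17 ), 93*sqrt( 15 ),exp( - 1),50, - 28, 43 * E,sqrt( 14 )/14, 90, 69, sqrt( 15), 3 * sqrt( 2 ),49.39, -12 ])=[ - 43, - 28, - 12,sqrt (14) /14 , exp( - 1 ), sqrt(5),7/3,E,sqrt( 15 ), sqrt( 17), 3*sqrt(2),41,49.39,50,51.31,69,90 , 43 * E , 93*sqrt( 15 ) ] 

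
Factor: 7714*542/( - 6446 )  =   - 2090494/3223 = -2^1*7^1 * 11^( - 1)*19^1*29^1*271^1*293^( - 1 ) 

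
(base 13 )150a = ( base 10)3052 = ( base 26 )4da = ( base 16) BEC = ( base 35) 2h7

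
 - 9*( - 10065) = 90585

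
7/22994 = 7/22994 = 0.00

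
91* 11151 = 1014741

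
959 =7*137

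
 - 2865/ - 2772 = 1 + 31/924 = 1.03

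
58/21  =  58/21 = 2.76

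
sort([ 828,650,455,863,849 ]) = [455,650,828, 849, 863] 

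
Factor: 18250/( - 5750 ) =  - 73/23 =- 23^(  -  1 )*73^1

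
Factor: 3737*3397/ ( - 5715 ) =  - 12694589/5715 = - 3^( -2) * 5^(  -  1)*37^1 * 43^1*79^1*101^1* 127^(-1 )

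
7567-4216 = 3351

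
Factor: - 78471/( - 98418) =26157/32806 =2^(  -  1)*3^1*47^(  -  1)*349^(-1)*8719^1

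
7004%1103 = 386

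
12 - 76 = - 64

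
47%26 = 21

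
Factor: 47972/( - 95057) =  - 2^2*19^( - 1)*67^1*179^1 * 5003^( - 1 )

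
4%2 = 0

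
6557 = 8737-2180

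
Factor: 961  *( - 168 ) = -161448 = - 2^3 * 3^1*7^1*31^2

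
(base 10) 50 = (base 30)1K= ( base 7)101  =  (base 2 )110010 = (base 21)28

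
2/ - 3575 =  - 1 + 3573/3575=- 0.00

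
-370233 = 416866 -787099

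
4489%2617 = 1872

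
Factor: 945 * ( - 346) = - 326970 = - 2^1*3^3* 5^1*7^1 *173^1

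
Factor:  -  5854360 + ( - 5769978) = -2^1*11^1*23^1*22973^1 = -  11624338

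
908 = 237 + 671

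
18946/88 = 215+13/44 = 215.30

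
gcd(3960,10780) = 220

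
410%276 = 134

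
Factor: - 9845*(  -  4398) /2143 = 2^1  *3^1*5^1*11^1*179^1* 733^1*2143^( - 1)=43298310/2143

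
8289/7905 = 1 + 128/2635 = 1.05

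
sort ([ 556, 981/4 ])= [ 981/4,556]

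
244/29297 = 244/29297 = 0.01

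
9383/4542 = 9383/4542 = 2.07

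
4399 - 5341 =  - 942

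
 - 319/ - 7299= 319/7299= 0.04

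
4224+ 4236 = 8460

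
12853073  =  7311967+5541106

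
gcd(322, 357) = 7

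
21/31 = 21/31 = 0.68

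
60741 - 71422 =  -10681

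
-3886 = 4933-8819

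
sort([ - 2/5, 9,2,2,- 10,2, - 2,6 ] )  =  [-10, - 2, - 2/5, 2,2 , 2, 6, 9 ] 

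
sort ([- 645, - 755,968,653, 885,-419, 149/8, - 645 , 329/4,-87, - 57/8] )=[ - 755, - 645, - 645, - 419, - 87, - 57/8, 149/8, 329/4, 653, 885,968]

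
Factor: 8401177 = 83^1*127^1 * 797^1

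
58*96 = 5568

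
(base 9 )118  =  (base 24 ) 42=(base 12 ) 82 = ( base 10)98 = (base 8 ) 142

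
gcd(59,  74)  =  1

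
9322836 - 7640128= 1682708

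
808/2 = 404 = 404.00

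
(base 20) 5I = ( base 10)118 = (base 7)226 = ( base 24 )4m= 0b1110110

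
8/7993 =8/7993 =0.00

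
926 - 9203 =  - 8277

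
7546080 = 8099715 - 553635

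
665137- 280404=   384733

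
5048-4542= 506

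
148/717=148/717 =0.21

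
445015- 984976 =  - 539961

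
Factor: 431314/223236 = 2^ ( - 1) * 3^( - 4) * 313^1=313/162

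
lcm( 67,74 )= 4958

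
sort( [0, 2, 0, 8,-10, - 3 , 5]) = [ - 10, - 3,0,  0, 2,5, 8 ] 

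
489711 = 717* 683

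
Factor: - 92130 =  - 2^1*3^1*5^1*37^1*83^1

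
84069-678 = 83391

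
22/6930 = 1/315  =  0.00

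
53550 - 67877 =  - 14327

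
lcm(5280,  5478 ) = 438240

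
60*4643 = 278580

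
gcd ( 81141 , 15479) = 1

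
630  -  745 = -115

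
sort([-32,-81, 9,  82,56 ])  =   [ - 81, - 32, 9, 56,  82]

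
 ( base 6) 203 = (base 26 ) 2N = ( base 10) 75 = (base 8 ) 113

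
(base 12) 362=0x1FA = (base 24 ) L2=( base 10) 506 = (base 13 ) 2CC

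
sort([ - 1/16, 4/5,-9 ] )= [-9, - 1/16, 4/5] 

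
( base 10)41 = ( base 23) 1I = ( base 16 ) 29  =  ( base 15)2b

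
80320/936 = 85 + 95/117 = 85.81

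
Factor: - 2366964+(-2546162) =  - 4913126 = - 2^1 * 149^1*16487^1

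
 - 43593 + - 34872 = -78465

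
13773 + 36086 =49859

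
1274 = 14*91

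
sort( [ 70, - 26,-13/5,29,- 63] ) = [  -  63,-26, - 13/5,  29,70 ] 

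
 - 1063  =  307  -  1370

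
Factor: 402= 2^1*3^1*67^1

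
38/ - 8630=-1 + 4296/4315 =- 0.00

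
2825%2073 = 752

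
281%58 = 49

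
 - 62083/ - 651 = 95 + 34/93 = 95.37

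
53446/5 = 10689 + 1/5=10689.20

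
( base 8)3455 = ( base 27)2E1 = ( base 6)12301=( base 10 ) 1837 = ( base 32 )1PD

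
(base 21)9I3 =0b1000011111110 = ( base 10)4350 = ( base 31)4GA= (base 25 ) 6O0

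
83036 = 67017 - -16019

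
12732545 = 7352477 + 5380068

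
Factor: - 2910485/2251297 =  - 5^1 * 17^1*97^1* 353^1*2251297^( - 1)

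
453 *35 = 15855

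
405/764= 405/764 =0.53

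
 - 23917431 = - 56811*421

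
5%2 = 1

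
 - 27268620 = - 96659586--69390966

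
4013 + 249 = 4262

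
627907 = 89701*7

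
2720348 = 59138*46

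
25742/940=12871/470 = 27.39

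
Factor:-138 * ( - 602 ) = 2^2*3^1 * 7^1*23^1 * 43^1=83076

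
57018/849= 67 + 45/283  =  67.16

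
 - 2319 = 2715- 5034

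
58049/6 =58049/6 = 9674.83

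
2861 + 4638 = 7499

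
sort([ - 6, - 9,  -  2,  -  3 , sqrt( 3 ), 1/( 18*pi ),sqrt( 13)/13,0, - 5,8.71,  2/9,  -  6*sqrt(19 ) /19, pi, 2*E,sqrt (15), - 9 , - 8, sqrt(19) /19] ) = [ - 9 , - 9, - 8,  -  6, - 5, - 3 , - 2, - 6*sqrt( 19) /19, 0,  1/( 18*pi),2/9,sqrt(19 )/19, sqrt(13)/13,sqrt(3),pi, sqrt( 15), 2*E,8.71]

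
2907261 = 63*46147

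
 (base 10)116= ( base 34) 3e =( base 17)6E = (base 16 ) 74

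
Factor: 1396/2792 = 1/2 = 2^( - 1)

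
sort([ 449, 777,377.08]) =[377.08, 449,777 ]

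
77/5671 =77/5671 = 0.01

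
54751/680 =80 + 351/680 = 80.52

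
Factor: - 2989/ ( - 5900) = 2^ ( - 2 )*5^(-2)  *  7^2*59^( - 1)*61^1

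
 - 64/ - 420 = 16/105 = 0.15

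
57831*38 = 2197578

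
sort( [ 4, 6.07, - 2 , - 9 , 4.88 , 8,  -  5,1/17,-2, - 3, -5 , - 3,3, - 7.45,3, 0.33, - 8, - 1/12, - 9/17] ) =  [  -  9, - 8,-7.45,- 5, - 5, - 3, - 3, - 2,  -  2, -9/17, -1/12,  1/17,0.33, 3,3 , 4,4.88, 6.07,8]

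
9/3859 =9/3859 = 0.00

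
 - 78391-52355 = - 130746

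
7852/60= 130 + 13/15=130.87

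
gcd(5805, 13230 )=135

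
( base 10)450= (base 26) H8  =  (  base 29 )ff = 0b111000010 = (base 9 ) 550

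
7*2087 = 14609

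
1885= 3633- 1748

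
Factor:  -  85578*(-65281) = 5586617418= 2^1*3^1 * 17^1*97^1 * 673^1*839^1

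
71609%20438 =10295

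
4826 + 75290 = 80116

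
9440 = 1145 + 8295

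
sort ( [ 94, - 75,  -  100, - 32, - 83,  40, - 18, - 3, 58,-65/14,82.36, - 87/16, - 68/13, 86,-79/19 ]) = [ - 100, - 83,-75, - 32,-18,-87/16, - 68/13, - 65/14 , - 79/19,  -  3, 40, 58, 82.36,86,94]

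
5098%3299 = 1799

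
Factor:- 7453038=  - 2^1*3^1*17^1*89^1*821^1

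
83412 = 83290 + 122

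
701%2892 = 701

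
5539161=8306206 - 2767045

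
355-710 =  - 355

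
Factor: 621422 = 2^1*310711^1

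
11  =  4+7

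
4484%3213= 1271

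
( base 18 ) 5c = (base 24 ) 46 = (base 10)102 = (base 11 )93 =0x66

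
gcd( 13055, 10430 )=35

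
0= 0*883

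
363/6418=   363/6418 = 0.06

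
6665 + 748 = 7413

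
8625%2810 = 195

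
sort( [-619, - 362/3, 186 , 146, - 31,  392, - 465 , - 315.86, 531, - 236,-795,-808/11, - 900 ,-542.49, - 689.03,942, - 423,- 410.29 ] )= [  -  900, - 795,  -  689.03 , - 619,-542.49, - 465, - 423,  -  410.29, - 315.86, - 236, - 362/3 , - 808/11, - 31, 146 , 186, 392,531,942] 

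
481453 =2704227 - 2222774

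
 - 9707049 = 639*(  -  15191 ) 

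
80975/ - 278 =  - 80975/278  =  - 291.28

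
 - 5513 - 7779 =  -13292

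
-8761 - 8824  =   - 17585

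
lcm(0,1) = 0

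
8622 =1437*6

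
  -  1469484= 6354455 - 7823939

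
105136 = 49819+55317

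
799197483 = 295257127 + 503940356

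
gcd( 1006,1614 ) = 2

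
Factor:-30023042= -2^1*7^1*2144503^1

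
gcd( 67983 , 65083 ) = 1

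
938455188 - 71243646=867211542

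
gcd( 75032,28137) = 9379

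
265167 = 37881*7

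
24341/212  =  114+173/212= 114.82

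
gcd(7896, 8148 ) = 84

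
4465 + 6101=10566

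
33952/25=1358 + 2/25 =1358.08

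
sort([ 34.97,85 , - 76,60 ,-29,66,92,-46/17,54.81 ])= [ - 76, - 29 , - 46/17,34.97,54.81,60,66,85 , 92 ] 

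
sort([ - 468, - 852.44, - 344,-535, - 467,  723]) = [ - 852.44, - 535 ,- 468, - 467, - 344,723]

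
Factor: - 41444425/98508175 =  - 11^1  *  179^( - 1)*22013^( - 1) * 150707^1 = - 1657777/3940327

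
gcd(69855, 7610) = 5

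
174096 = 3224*54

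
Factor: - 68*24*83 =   -  135456 = - 2^5*3^1 * 17^1*83^1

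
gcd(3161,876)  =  1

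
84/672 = 1/8 = 0.12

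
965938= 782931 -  - 183007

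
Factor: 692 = 2^2*  173^1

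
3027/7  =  432 + 3/7 =432.43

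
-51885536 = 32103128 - 83988664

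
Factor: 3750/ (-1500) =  - 5/2 = -2^( - 1)*5^1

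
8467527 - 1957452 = 6510075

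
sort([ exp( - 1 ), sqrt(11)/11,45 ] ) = [sqrt(11) /11 , exp (  -  1),45]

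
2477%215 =112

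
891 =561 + 330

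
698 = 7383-6685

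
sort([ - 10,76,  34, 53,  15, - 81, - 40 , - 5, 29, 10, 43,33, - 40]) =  [ - 81, - 40, - 40, - 10,  -  5, 10,15,29,33,34,43 , 53,76]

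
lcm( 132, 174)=3828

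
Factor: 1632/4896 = 1/3 = 3^(  -  1)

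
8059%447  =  13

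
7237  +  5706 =12943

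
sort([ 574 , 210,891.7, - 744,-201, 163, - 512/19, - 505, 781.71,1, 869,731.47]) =[ - 744,-505, -201,-512/19, 1, 163,210,  574,731.47, 781.71, 869,891.7]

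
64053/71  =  902 + 11/71 =902.15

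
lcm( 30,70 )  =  210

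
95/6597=95/6597 = 0.01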